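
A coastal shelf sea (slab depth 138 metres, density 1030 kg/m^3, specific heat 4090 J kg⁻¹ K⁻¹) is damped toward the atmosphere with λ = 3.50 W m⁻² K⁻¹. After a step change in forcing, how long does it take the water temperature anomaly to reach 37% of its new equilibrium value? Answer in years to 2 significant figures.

Areal heat capacity C = ρ c_p D = 1030 × 4090 × 138 = 5.81×10^8 J/(m²·K).
τ = C / λ = 5.81×10^8 / 3.50 = 1.66×10^8 s.
Fraction reached: 1 − e^(−t/τ) = 0.37 ⇒ t = −τ ln(1 − 0.37) = τ × 0.462.
t = 7.67×10^7 s = 2.43 years.

2.4 years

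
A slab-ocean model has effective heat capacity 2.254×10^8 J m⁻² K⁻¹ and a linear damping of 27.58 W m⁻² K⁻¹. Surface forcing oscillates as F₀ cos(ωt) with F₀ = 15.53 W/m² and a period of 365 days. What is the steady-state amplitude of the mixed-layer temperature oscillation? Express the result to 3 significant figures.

0.295 K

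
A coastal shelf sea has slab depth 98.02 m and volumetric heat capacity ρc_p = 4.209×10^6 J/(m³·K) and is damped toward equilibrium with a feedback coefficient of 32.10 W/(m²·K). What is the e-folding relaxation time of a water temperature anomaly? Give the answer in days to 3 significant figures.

Areal heat capacity C = ρc_p × D = 4.209×10^6 × 98.02 = 4.13×10^8 J/(m²·K).
Relaxation time τ = C / λ = 4.13×10^8 / 32.10 = 1.29×10^7 s.
In days: 1.29×10^7 s / (86400 s/day) = 149 days.

149 days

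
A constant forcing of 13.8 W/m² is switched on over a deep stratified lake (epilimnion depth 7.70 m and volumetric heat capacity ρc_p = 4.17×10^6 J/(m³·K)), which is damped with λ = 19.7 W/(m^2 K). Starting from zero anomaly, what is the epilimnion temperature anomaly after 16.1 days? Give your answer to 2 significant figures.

0.40 K

Areal heat capacity C = ρc_p × D = 4.17×10^6 × 7.70 = 3.21×10^7 J/(m²·K).
τ = C / λ = 3.21×10^7 / 19.7 = 1.63×10^6 s.
Equilibrium anomaly ΔT_eq = F / λ = 13.8 / 19.7 = 0.701 K.
t = 16.1 days = 1.39×10^6 s, so t/τ = 0.853.
ΔT(t) = ΔT_eq (1 − e^(−t/τ)) = 0.701 × (1 − e^−0.853) = 0.402 K.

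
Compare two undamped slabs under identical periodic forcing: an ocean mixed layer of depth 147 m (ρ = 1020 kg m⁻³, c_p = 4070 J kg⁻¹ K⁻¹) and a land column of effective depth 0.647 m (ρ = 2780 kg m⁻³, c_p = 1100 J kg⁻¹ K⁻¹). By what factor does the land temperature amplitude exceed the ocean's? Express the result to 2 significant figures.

310

C_ocean = 1020 × 4070 × 147 = 6.10×10^8 J/(m²·K).
C_land = 2780 × 1100 × 0.647 = 1.98×10^6 J/(m²·K).
Undamped amplitude ∝ 1/C, so A_land/A_ocean = C_ocean/C_land = 308.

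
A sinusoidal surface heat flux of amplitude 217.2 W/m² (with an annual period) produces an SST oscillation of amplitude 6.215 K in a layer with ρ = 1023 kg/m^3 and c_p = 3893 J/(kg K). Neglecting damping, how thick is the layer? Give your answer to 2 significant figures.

44 m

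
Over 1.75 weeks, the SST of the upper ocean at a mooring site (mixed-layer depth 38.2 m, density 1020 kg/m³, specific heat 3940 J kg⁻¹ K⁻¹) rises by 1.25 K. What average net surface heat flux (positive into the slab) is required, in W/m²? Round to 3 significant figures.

Areal heat capacity C = ρ c_p D = 1020 × 3940 × 38.2 = 1.54×10^8 J/(m^2 K).
Required heat per unit area: Q = C ΔT = 1.54×10^8 × 1.25 = 1.92×10^8 J/m².
Flux F = Q / Δt = 1.92×10^8 / 1.06×10^6 s = 181 W/m².

181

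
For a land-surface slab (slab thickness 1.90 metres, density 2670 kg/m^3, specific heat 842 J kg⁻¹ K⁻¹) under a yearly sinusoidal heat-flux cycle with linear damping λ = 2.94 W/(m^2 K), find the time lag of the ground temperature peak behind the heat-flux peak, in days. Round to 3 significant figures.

16.4 days

Areal heat capacity C = ρ c_p D = 2670 × 842 × 1.90 = 4.27×10^6 J/(m²·K).
ω = 2π / 3.15×10^7 s = 1.99×10^-7 s⁻¹.
Phase lag φ = arctan(Cω/λ) = arctan(0.851/2.94) = 0.282 rad.
Time lag = φ / ω = 0.282 / 1.99×10^-7 = 1.41×10^6 s = 16.4 days.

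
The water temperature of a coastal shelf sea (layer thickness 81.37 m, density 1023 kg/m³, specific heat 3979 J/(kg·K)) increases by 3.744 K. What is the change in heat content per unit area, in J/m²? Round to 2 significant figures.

1.2×10^9

Areal heat capacity C = ρ c_p D = 1023 × 3979 × 81.37 = 3.31×10^8 J/(m^2 K).
ΔQ = C ΔT = 3.31×10^8 × 3.744 = 1.24×10^9 J/m².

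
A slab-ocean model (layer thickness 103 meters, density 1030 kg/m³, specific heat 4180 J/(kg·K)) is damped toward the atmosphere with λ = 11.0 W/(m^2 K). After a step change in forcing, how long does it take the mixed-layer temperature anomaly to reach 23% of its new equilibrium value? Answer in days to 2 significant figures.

Areal heat capacity C = ρ c_p D = 1030 × 4180 × 103 = 4.43×10^8 J/(m^2 K).
τ = C / λ = 4.43×10^8 / 11.0 = 4.03×10^7 s.
Fraction reached: 1 − e^(−t/τ) = 0.23 ⇒ t = −τ ln(1 − 0.23) = τ × 0.261.
t = 1.05×10^7 s = 122 days.

120 days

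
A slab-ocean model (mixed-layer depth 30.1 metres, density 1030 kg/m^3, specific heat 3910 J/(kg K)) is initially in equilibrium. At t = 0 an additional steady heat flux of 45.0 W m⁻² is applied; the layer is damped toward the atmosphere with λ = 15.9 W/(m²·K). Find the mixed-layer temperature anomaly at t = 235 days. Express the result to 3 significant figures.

2.63 K

Areal heat capacity C = ρ c_p D = 1030 × 3910 × 30.1 = 1.21×10^8 J m⁻² K⁻¹.
τ = C / λ = 1.21×10^8 / 15.9 = 7.62×10^6 s.
Equilibrium anomaly ΔT_eq = F / λ = 45.0 / 15.9 = 2.83 K.
t = 235 days = 2.03×10^7 s, so t/τ = 2.66.
ΔT(t) = ΔT_eq (1 − e^(−t/τ)) = 2.83 × (1 − e^−2.66) = 2.63 K.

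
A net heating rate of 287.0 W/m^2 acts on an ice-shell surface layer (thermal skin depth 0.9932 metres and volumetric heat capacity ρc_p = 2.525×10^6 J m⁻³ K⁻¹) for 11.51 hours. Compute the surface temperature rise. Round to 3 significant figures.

Areal heat capacity C = ρc_p × D = 2.525×10^6 × 0.9932 = 2.51×10^6 J/(m²·K).
Net heat input Q = F Δt = 287.0 × (11.51 hours × 3600 s/hour) = 1.19×10^7 J/m².
ΔT = Q / C = 1.19×10^7 / 2.51×10^6 = 4.74 K.

4.74 K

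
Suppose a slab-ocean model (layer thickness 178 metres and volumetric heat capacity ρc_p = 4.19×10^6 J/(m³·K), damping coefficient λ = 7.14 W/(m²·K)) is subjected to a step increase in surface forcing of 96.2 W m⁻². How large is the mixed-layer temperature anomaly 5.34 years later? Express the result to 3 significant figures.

Areal heat capacity C = ρc_p × D = 4.19×10^6 × 178 = 7.46×10^8 J/(m^2 K).
τ = C / λ = 7.46×10^8 / 7.14 = 1.04×10^8 s.
Equilibrium anomaly ΔT_eq = F / λ = 96.2 / 7.14 = 13.5 K.
t = 5.34 years = 1.69×10^8 s, so t/τ = 1.61.
ΔT(t) = ΔT_eq (1 − e^(−t/τ)) = 13.5 × (1 − e^−1.61) = 10.8 K.

10.8 K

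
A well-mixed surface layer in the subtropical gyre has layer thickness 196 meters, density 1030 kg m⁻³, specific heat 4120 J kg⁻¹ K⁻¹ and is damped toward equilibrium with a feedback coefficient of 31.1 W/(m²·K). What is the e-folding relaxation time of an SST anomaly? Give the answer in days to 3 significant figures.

310 days

Areal heat capacity C = ρ c_p D = 1030 × 4120 × 196 = 8.32×10^8 J/(m²·K).
Relaxation time τ = C / λ = 8.32×10^8 / 31.1 = 2.67×10^7 s.
In days: 2.67×10^7 s / (86400 s/day) = 310 days.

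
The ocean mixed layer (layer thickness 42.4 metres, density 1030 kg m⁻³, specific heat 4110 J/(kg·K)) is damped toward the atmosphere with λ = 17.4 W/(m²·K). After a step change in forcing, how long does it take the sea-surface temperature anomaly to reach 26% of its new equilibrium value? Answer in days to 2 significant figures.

Areal heat capacity C = ρ c_p D = 1030 × 4110 × 42.4 = 1.79×10^8 J/(m^2 K).
τ = C / λ = 1.79×10^8 / 17.4 = 1.03×10^7 s.
Fraction reached: 1 − e^(−t/τ) = 0.26 ⇒ t = −τ ln(1 − 0.26) = τ × 0.301.
t = 3.11×10^6 s = 36.0 days.

36 days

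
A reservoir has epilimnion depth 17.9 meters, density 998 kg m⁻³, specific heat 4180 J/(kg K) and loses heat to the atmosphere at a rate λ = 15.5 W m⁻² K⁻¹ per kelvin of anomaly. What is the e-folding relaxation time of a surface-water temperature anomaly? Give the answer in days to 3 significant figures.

55.8 days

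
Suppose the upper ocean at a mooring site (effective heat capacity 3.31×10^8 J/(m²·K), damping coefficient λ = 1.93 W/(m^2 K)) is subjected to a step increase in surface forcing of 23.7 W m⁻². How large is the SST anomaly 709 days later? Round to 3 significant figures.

Areal heat capacity C = 3.31×10^8 J/(m²·K) (given).
τ = C / λ = 3.31×10^8 / 1.93 = 1.72×10^8 s.
Equilibrium anomaly ΔT_eq = F / λ = 23.7 / 1.93 = 12.3 K.
t = 709 days = 6.13×10^7 s, so t/τ = 0.357.
ΔT(t) = ΔT_eq (1 − e^(−t/τ)) = 12.3 × (1 − e^−0.357) = 3.69 K.

3.69 K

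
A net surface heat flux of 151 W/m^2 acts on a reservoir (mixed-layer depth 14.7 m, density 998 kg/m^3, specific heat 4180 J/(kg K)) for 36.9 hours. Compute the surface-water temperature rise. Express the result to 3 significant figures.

Areal heat capacity C = ρ c_p D = 998 × 4180 × 14.7 = 6.13×10^7 J/(m²·K).
Net heat input Q = F Δt = 151 × (36.9 hours × 3600 s/hour) = 2.01×10^7 J/m².
ΔT = Q / C = 2.01×10^7 / 6.13×10^7 = 0.327 K.

0.327 K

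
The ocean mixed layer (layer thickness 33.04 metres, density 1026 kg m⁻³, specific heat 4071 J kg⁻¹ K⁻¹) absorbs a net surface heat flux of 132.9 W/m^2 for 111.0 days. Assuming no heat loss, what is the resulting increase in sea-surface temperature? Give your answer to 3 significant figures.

9.24 K

Areal heat capacity C = ρ c_p D = 1026 × 4071 × 33.04 = 1.38×10^8 J m⁻² K⁻¹.
Net heat input Q = F Δt = 132.9 × (111.0 days × 86400 s/day) = 1.27×10^9 J/m².
ΔT = Q / C = 1.27×10^9 / 1.38×10^8 = 9.24 K.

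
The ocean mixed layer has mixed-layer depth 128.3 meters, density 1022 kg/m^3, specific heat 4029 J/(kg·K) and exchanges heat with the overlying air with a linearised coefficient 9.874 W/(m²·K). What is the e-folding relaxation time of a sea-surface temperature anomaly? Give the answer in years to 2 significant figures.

1.7 years

Areal heat capacity C = ρ c_p D = 1022 × 4029 × 128.3 = 5.28×10^8 J m⁻² K⁻¹.
Relaxation time τ = C / λ = 5.28×10^8 / 9.874 = 5.35×10^7 s.
In years: 5.35×10^7 s / (3.156×10^7 s/year) = 1.70 years.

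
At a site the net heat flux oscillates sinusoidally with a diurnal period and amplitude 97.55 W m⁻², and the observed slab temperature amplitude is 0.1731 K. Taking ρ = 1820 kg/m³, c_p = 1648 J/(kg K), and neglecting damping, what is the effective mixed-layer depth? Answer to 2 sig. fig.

ω = 2π / 86400 s = 7.27×10^-5 s⁻¹.
Required C = F₀ / (A ω) = 97.55 / (0.1731 × 7.27×10^-5) = 7.75×10^6 J/(m²·K).
D = C / (ρ c_p) = 7.75×10^6 / (1820 × 1648) = 2.58 m.

2.6 m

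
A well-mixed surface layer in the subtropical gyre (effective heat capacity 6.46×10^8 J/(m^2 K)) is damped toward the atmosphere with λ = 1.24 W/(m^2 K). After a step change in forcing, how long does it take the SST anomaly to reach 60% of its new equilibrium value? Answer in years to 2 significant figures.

Areal heat capacity C = 6.46×10^8 J/(m^2 K) (given).
τ = C / λ = 6.46×10^8 / 1.24 = 5.21×10^8 s.
Fraction reached: 1 − e^(−t/τ) = 0.60 ⇒ t = −τ ln(1 − 0.60) = τ × 0.916.
t = 4.77×10^8 s = 15.1 years.

15 years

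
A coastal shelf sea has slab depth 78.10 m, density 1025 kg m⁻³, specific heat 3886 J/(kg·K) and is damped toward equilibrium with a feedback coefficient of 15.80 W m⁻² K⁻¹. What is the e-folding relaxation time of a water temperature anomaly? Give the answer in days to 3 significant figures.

228 days

Areal heat capacity C = ρ c_p D = 1025 × 3886 × 78.10 = 3.11×10^8 J m⁻² K⁻¹.
Relaxation time τ = C / λ = 3.11×10^8 / 15.80 = 1.97×10^7 s.
In days: 1.97×10^7 s / (86400 s/day) = 228 days.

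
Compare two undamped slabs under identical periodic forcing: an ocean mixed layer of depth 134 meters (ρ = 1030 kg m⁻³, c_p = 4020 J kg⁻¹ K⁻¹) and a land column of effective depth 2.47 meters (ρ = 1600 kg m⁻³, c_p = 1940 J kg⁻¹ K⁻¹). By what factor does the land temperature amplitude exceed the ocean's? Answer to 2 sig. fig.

C_ocean = 1030 × 4020 × 134 = 5.55×10^8 J/(m²·K).
C_land = 1600 × 1940 × 2.47 = 7.67×10^6 J/(m²·K).
Undamped amplitude ∝ 1/C, so A_land/A_ocean = C_ocean/C_land = 72.4.

72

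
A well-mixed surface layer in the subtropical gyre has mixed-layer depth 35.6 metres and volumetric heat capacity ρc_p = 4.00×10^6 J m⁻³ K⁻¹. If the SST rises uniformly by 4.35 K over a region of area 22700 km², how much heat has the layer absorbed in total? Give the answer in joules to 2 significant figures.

1.4×10^19 J

Areal heat capacity C = ρc_p × D = 4.00×10^6 × 35.6 = 1.42×10^8 J/(m^2 K).
Heat per unit area: q = C ΔT = 1.42×10^8 × 4.35 = 6.19×10^8 J/m².
Total heat: Q = q × A = 6.19×10^8 × (22700 × 10⁶ m²) = 1.41×10^19 J.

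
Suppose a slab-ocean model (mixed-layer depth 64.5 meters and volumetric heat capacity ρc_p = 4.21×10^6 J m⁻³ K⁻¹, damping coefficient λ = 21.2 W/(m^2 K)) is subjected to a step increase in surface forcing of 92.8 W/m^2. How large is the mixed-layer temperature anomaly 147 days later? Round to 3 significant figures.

2.75 K

Areal heat capacity C = ρc_p × D = 4.21×10^6 × 64.5 = 2.72×10^8 J/(m²·K).
τ = C / λ = 2.72×10^8 / 21.2 = 1.28×10^7 s.
Equilibrium anomaly ΔT_eq = F / λ = 92.8 / 21.2 = 4.38 K.
t = 147 days = 1.27×10^7 s, so t/τ = 0.992.
ΔT(t) = ΔT_eq (1 − e^(−t/τ)) = 4.38 × (1 − e^−0.992) = 2.75 K.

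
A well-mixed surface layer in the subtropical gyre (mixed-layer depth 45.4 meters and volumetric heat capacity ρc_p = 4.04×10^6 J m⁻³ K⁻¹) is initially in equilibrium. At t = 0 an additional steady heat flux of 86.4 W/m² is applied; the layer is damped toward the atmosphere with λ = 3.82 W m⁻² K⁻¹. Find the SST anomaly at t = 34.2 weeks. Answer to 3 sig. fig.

Areal heat capacity C = ρc_p × D = 4.04×10^6 × 45.4 = 1.83×10^8 J m⁻² K⁻¹.
τ = C / λ = 1.83×10^8 / 3.82 = 4.80×10^7 s.
Equilibrium anomaly ΔT_eq = F / λ = 86.4 / 3.82 = 22.6 K.
t = 34.2 weeks = 2.07×10^7 s, so t/τ = 0.431.
ΔT(t) = ΔT_eq (1 − e^(−t/τ)) = 22.6 × (1 − e^−0.431) = 7.92 K.

7.92 K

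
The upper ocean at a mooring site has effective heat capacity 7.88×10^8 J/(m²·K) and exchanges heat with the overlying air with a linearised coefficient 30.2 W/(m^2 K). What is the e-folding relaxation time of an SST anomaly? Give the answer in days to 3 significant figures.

302 days

Areal heat capacity C = 7.88×10^8 J/(m²·K) (given).
Relaxation time τ = C / λ = 7.88×10^8 / 30.2 = 2.61×10^7 s.
In days: 2.61×10^7 s / (86400 s/day) = 302 days.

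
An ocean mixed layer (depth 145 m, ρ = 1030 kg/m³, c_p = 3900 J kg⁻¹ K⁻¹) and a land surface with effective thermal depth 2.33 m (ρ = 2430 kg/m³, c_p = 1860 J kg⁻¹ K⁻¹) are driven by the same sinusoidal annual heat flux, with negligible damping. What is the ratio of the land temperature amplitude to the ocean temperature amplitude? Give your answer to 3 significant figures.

55.3

C_ocean = 1030 × 3900 × 145 = 5.82×10^8 J/(m²·K).
C_land = 2430 × 1860 × 2.33 = 1.05×10^7 J/(m²·K).
Undamped amplitude ∝ 1/C, so A_land/A_ocean = C_ocean/C_land = 55.3.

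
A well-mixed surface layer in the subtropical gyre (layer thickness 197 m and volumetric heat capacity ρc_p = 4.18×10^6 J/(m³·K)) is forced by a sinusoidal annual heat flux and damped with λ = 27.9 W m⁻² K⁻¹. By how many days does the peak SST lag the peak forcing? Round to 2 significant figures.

81 days

Areal heat capacity C = ρc_p × D = 4.18×10^6 × 197 = 8.23×10^8 J/(m^2 K).
ω = 2π / 3.15×10^7 s = 1.99×10^-7 s⁻¹.
Phase lag φ = arctan(Cω/λ) = arctan(164/27.9) = 1.40 rad.
Time lag = φ / ω = 1.40 / 1.99×10^-7 = 7.04×10^6 s = 81.5 days.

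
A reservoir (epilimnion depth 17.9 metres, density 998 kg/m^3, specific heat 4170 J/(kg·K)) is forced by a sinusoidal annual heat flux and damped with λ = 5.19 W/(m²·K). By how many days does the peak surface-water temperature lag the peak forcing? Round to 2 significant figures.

Areal heat capacity C = ρ c_p D = 998 × 4170 × 17.9 = 7.45×10^7 J m⁻² K⁻¹.
ω = 2π / 3.15×10^7 s = 1.99×10^-7 s⁻¹.
Phase lag φ = arctan(Cω/λ) = arctan(14.8/5.19) = 1.23 rad.
Time lag = φ / ω = 1.23 / 1.99×10^-7 = 6.20×10^6 s = 71.7 days.

72 days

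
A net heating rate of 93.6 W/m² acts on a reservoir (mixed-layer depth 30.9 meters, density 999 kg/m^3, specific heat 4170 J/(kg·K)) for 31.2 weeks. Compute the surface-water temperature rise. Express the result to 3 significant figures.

13.7 K

Areal heat capacity C = ρ c_p D = 999 × 4170 × 30.9 = 1.29×10^8 J/(m^2 K).
Net heat input Q = F Δt = 93.6 × (31.2 weeks × 6.048×10^5 s/week) = 1.77×10^9 J/m².
ΔT = Q / C = 1.77×10^9 / 1.29×10^8 = 13.7 K.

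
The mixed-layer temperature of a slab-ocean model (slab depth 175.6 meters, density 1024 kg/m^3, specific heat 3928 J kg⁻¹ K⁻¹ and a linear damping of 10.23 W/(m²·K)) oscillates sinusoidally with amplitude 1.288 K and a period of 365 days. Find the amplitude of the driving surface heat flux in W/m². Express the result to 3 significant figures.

182

Areal heat capacity C = ρ c_p D = 1024 × 3928 × 175.6 = 7.06×10^8 J/(m²·K).
ω = 2π / 3.15×10^7 s = 1.99×10^-7 s⁻¹.
√((Cω)² + λ²) = √((141)² + 10.23²) = 141 W/(m²·K).
F₀ = A × √((Cω)²+λ²) = 1.288 × 141 = 182 W/m².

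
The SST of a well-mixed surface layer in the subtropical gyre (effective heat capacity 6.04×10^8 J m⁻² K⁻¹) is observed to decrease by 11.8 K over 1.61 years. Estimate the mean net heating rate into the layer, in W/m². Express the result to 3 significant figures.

Areal heat capacity C = 6.04×10^8 J m⁻² K⁻¹ (given).
Required heat per unit area: Q = C ΔT = 6.04×10^8 × -11.8 = -7.13×10^9 J/m².
Flux F = Q / Δt = -7.13×10^9 / 5.08×10^7 s = -140 W/m².

-140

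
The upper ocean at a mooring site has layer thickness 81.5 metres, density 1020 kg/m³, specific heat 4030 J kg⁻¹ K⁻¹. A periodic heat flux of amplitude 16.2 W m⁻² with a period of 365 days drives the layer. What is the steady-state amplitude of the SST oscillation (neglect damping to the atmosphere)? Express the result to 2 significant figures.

Areal heat capacity C = ρ c_p D = 1020 × 4030 × 81.5 = 3.35×10^8 J m⁻² K⁻¹.
Angular frequency ω = 2π / T = 2π / 3.15×10^7 s = 1.99×10^-7 s⁻¹.
Cω = 3.35×10^8 × 1.99×10^-7 = 66.7 W/(m²·K).
Amplitude A = F₀ / (Cω) = 16.2 / 66.7 = 0.243 K.

0.24 K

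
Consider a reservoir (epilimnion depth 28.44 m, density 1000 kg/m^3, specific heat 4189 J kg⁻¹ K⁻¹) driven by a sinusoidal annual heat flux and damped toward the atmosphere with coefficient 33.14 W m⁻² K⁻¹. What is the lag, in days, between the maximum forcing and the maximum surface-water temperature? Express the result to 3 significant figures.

Areal heat capacity C = ρ c_p D = 1000 × 4189 × 28.44 = 1.19×10^8 J/(m^2 K).
ω = 2π / 3.15×10^7 s = 1.99×10^-7 s⁻¹.
Phase lag φ = arctan(Cω/λ) = arctan(23.7/33.14) = 0.622 rad.
Time lag = φ / ω = 0.622 / 1.99×10^-7 = 3.12×10^6 s = 36.1 days.

36.1 days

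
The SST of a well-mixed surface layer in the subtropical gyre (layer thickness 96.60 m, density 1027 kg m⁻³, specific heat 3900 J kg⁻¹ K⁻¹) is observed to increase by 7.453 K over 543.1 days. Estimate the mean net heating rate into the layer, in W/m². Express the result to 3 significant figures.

61.5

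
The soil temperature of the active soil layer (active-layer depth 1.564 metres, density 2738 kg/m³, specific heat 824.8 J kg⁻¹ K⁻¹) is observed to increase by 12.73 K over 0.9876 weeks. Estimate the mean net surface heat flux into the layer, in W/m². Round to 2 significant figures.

75

Areal heat capacity C = ρ c_p D = 2738 × 824.8 × 1.564 = 3.53×10^6 J/(m²·K).
Required heat per unit area: Q = C ΔT = 3.53×10^6 × 12.73 = 4.50×10^7 J/m².
Flux F = Q / Δt = 4.50×10^7 / 5.97×10^5 s = 75.3 W/m².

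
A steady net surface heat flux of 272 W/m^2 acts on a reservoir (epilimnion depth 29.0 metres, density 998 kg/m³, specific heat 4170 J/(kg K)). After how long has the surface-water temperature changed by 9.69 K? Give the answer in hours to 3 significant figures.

1190 hours

Areal heat capacity C = ρ c_p D = 998 × 4170 × 29.0 = 1.21×10^8 J/(m^2 K).
Time required: Δt = C ΔT / F = 1.21×10^8 × 9.69 / 272 = 4.30×10^6 s.
In hours: 4.30×10^6 s / (3600 s/hour) = 1190 hours.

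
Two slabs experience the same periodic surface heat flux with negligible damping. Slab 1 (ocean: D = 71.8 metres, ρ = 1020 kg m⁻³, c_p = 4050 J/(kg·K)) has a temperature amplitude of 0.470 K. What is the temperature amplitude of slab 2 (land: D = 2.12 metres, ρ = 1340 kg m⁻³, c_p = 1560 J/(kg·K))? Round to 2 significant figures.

31 K

C_ocean = 2.97×10^8 J/(m²·K); C_land = 4.43×10^6 J/(m²·K).
A ∝ 1/C ⇒ A_land = A_ocean × C_ocean/C_land = 0.470 × 66.9 = 31.5 K.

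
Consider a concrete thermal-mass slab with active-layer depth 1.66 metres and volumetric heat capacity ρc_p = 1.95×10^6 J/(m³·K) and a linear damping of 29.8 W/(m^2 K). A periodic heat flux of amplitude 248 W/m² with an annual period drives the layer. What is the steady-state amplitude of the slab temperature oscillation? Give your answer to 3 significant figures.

8.32 K

Areal heat capacity C = ρc_p × D = 1.95×10^6 × 1.66 = 3.24×10^6 J/(m^2 K).
Angular frequency ω = 2π / T = 2π / 3.15×10^7 s = 1.99×10^-7 s⁻¹.
√((Cω)² + λ²) = √((0.645)² + 29.8²) = 29.8 W/(m²·K).
Amplitude A = F₀ / √((Cω)²+λ²) = 248 / 29.8 = 8.32 K.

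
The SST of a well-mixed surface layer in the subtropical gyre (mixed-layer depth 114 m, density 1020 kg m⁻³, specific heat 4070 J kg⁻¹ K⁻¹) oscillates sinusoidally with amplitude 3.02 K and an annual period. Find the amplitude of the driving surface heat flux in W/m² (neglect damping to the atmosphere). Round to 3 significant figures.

285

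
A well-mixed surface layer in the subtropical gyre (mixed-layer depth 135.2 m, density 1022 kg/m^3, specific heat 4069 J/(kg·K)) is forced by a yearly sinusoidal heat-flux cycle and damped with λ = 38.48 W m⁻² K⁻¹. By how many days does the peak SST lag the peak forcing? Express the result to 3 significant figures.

Areal heat capacity C = ρ c_p D = 1022 × 4069 × 135.2 = 5.62×10^8 J/(m²·K).
ω = 2π / 3.15×10^7 s = 1.99×10^-7 s⁻¹.
Phase lag φ = arctan(Cω/λ) = arctan(112/38.48) = 1.24 rad.
Time lag = φ / ω = 1.24 / 1.99×10^-7 = 6.22×10^6 s = 72.0 days.

72.0 days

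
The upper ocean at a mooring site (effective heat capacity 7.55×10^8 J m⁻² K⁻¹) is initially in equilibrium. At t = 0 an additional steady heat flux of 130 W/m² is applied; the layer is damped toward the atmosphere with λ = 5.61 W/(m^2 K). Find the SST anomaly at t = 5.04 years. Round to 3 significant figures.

Areal heat capacity C = 7.55×10^8 J m⁻² K⁻¹ (given).
τ = C / λ = 7.55×10^8 / 5.61 = 1.35×10^8 s.
Equilibrium anomaly ΔT_eq = F / λ = 130 / 5.61 = 23.2 K.
t = 5.04 years = 1.59×10^8 s, so t/τ = 1.18.
ΔT(t) = ΔT_eq (1 − e^(−t/τ)) = 23.2 × (1 − e^−1.18) = 16.1 K.

16.1 K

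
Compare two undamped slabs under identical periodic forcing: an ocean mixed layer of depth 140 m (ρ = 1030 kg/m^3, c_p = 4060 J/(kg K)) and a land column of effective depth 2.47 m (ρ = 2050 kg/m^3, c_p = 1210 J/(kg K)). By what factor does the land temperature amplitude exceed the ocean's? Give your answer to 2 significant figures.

96

C_ocean = 1030 × 4060 × 140 = 5.85×10^8 J/(m²·K).
C_land = 2050 × 1210 × 2.47 = 6.13×10^6 J/(m²·K).
Undamped amplitude ∝ 1/C, so A_land/A_ocean = C_ocean/C_land = 95.6.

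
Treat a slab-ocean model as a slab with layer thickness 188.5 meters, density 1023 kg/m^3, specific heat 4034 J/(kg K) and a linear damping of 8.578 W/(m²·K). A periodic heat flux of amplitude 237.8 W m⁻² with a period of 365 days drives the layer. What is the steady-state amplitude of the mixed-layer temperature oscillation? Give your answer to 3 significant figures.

Areal heat capacity C = ρ c_p D = 1023 × 4034 × 188.5 = 7.78×10^8 J/(m²·K).
Angular frequency ω = 2π / T = 2π / 3.15×10^7 s = 1.99×10^-7 s⁻¹.
√((Cω)² + λ²) = √((155)² + 8.578²) = 155 W/(m²·K).
Amplitude A = F₀ / √((Cω)²+λ²) = 237.8 / 155 = 1.53 K.

1.53 K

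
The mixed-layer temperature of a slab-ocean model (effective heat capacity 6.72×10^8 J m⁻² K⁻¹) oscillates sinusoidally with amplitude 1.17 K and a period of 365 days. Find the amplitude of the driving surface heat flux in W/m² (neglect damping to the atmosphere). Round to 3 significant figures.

157

Areal heat capacity C = 6.72×10^8 J m⁻² K⁻¹ (given).
ω = 2π / 3.15×10^7 s = 1.99×10^-7 s⁻¹.
Cω = 6.72×10^8 × 1.99×10^-7 = 134 W/(m²·K).
F₀ = A × Cω = 1.17 × 134 = 157 W/m².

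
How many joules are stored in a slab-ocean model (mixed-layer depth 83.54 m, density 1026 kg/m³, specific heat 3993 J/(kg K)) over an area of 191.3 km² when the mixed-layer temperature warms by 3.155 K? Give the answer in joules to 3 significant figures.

Areal heat capacity C = ρ c_p D = 1026 × 3993 × 83.54 = 3.42×10^8 J m⁻² K⁻¹.
Heat per unit area: q = C ΔT = 3.42×10^8 × 3.155 = 1.08×10^9 J/m².
Total heat: Q = q × A = 1.08×10^9 × (191.3 × 10⁶ m²) = 2.07×10^17 J.

2.07×10^17 J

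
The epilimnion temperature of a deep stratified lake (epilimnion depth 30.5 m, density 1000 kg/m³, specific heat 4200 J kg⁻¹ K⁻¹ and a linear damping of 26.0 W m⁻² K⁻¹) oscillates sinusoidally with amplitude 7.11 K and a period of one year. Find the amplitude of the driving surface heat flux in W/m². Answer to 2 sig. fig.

260

Areal heat capacity C = ρ c_p D = 1000 × 4200 × 30.5 = 1.28×10^8 J/(m²·K).
ω = 2π / 3.15×10^7 s = 1.99×10^-7 s⁻¹.
√((Cω)² + λ²) = √((25.5)² + 26.0²) = 36.4 W/(m²·K).
F₀ = A × √((Cω)²+λ²) = 7.11 × 36.4 = 259 W/m².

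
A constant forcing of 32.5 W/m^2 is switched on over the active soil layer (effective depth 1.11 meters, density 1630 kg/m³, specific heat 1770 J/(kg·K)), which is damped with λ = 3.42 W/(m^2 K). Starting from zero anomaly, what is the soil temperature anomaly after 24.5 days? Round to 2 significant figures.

Areal heat capacity C = ρ c_p D = 1630 × 1770 × 1.11 = 3.20×10^6 J/(m^2 K).
τ = C / λ = 3.20×10^6 / 3.42 = 9.36×10^5 s.
Equilibrium anomaly ΔT_eq = F / λ = 32.5 / 3.42 = 9.50 K.
t = 24.5 days = 2.12×10^6 s, so t/τ = 2.26.
ΔT(t) = ΔT_eq (1 − e^(−t/τ)) = 9.50 × (1 − e^−2.26) = 8.51 K.

8.5 K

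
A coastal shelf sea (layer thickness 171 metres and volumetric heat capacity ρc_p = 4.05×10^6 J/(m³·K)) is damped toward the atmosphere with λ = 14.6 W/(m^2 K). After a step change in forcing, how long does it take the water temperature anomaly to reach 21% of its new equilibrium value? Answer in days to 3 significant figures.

Areal heat capacity C = ρc_p × D = 4.05×10^6 × 171 = 6.93×10^8 J/(m²·K).
τ = C / λ = 6.93×10^8 / 14.6 = 4.74×10^7 s.
Fraction reached: 1 − e^(−t/τ) = 0.21 ⇒ t = −τ ln(1 − 0.21) = τ × 0.236.
t = 1.12×10^7 s = 129 days.

129 days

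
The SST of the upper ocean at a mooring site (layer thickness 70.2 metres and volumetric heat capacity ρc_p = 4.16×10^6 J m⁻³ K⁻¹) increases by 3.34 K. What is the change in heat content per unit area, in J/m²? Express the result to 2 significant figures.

Areal heat capacity C = ρc_p × D = 4.16×10^6 × 70.2 = 2.92×10^8 J/(m^2 K).
ΔQ = C ΔT = 2.92×10^8 × 3.34 = 9.75×10^8 J/m².

9.8×10^8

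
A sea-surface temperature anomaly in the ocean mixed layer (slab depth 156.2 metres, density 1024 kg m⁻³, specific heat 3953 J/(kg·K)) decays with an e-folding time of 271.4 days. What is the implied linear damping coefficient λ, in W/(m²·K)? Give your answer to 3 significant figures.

27.0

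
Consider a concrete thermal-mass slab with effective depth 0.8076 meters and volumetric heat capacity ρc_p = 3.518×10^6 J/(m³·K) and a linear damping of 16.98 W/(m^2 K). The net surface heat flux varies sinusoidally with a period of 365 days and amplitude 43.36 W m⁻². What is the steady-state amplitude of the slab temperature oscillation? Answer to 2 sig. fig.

Areal heat capacity C = ρc_p × D = 3.518×10^6 × 0.8076 = 2.84×10^6 J m⁻² K⁻¹.
Angular frequency ω = 2π / T = 2π / 3.15×10^7 s = 1.99×10^-7 s⁻¹.
√((Cω)² + λ²) = √((0.566)² + 16.98²) = 17.0 W/(m²·K).
Amplitude A = F₀ / √((Cω)²+λ²) = 43.36 / 17.0 = 2.55 K.

2.6 K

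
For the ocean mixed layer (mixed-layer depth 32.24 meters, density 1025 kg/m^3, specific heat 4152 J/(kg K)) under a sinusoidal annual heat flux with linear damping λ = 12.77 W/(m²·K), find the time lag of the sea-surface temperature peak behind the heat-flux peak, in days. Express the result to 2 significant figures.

66 days

Areal heat capacity C = ρ c_p D = 1025 × 4152 × 32.24 = 1.37×10^8 J m⁻² K⁻¹.
ω = 2π / 3.15×10^7 s = 1.99×10^-7 s⁻¹.
Phase lag φ = arctan(Cω/λ) = arctan(27.3/12.77) = 1.13 rad.
Time lag = φ / ω = 1.13 / 1.99×10^-7 = 5.69×10^6 s = 65.9 days.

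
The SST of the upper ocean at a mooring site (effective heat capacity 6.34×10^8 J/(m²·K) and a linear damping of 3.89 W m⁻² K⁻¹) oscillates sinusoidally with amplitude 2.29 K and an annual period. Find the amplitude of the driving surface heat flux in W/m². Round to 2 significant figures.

290

Areal heat capacity C = 6.34×10^8 J/(m²·K) (given).
ω = 2π / 3.15×10^7 s = 1.99×10^-7 s⁻¹.
√((Cω)² + λ²) = √((126)² + 3.89²) = 126 W/(m²·K).
F₀ = A × √((Cω)²+λ²) = 2.29 × 126 = 289 W/m².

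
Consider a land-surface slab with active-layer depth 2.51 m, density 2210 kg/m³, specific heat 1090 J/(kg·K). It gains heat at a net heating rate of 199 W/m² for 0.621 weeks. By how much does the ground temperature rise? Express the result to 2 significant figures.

12 K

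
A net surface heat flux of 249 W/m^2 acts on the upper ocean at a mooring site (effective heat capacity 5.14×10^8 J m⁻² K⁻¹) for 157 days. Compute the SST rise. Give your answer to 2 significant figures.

Areal heat capacity C = 5.14×10^8 J m⁻² K⁻¹ (given).
Net heat input Q = F Δt = 249 × (157 days × 86400 s/day) = 3.38×10^9 J/m².
ΔT = Q / C = 3.38×10^9 / 5.14×10^8 = 6.57 K.

6.6 K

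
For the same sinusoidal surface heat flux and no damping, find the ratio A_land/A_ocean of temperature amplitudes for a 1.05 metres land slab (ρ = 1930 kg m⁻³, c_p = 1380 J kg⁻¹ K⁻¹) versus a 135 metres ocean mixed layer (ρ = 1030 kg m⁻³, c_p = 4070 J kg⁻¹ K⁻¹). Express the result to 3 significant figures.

202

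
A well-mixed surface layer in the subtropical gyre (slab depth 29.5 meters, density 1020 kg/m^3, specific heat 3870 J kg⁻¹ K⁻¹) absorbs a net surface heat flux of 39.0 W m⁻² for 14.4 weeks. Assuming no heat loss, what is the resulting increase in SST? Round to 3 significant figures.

2.92 K

Areal heat capacity C = ρ c_p D = 1020 × 3870 × 29.5 = 1.16×10^8 J/(m²·K).
Net heat input Q = F Δt = 39.0 × (14.4 weeks × 6.048×10^5 s/week) = 3.40×10^8 J/m².
ΔT = Q / C = 3.40×10^8 / 1.16×10^8 = 2.92 K.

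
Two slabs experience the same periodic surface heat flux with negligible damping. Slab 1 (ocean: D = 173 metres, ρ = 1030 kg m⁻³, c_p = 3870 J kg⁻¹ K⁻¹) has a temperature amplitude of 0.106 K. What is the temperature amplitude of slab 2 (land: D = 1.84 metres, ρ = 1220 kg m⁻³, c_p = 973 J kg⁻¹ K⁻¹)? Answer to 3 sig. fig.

C_ocean = 6.90×10^8 J/(m²·K); C_land = 2.18×10^6 J/(m²·K).
A ∝ 1/C ⇒ A_land = A_ocean × C_ocean/C_land = 0.106 × 316 = 33.5 K.

33.5 K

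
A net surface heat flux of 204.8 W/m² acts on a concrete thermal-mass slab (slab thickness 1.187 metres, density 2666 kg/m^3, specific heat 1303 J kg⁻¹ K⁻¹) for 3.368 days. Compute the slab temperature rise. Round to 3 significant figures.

Areal heat capacity C = ρ c_p D = 2666 × 1303 × 1.187 = 4.12×10^6 J/(m^2 K).
Net heat input Q = F Δt = 204.8 × (3.368 days × 86400 s/day) = 5.96×10^7 J/m².
ΔT = Q / C = 5.96×10^7 / 4.12×10^6 = 14.5 K.

14.5 K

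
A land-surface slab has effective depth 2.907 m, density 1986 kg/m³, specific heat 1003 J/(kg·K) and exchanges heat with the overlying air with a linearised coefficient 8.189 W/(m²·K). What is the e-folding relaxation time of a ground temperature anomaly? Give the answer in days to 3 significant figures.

8.18 days

Areal heat capacity C = ρ c_p D = 1986 × 1003 × 2.907 = 5.79×10^6 J/(m^2 K).
Relaxation time τ = C / λ = 5.79×10^6 / 8.189 = 7.07×10^5 s.
In days: 7.07×10^5 s / (86400 s/day) = 8.18 days.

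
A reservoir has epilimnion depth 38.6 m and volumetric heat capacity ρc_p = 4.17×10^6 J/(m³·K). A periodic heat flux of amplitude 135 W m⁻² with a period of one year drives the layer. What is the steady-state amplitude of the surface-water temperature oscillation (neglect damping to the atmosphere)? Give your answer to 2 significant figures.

4.2 K

Areal heat capacity C = ρc_p × D = 4.17×10^6 × 38.6 = 1.61×10^8 J/(m^2 K).
Angular frequency ω = 2π / T = 2π / 3.15×10^7 s = 1.99×10^-7 s⁻¹.
Cω = 1.61×10^8 × 1.99×10^-7 = 32.1 W/(m²·K).
Amplitude A = F₀ / (Cω) = 135 / 32.1 = 4.21 K.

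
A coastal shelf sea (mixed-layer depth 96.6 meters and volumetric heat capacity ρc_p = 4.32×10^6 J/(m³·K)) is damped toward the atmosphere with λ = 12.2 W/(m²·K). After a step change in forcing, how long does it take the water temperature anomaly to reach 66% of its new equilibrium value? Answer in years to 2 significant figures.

1.2 years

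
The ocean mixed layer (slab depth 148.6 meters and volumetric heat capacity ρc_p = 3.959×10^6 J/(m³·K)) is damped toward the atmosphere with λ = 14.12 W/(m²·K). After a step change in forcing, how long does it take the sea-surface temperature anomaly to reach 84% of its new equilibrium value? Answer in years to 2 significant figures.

Areal heat capacity C = ρc_p × D = 3.959×10^6 × 148.6 = 5.88×10^8 J m⁻² K⁻¹.
τ = C / λ = 5.88×10^8 / 14.12 = 4.17×10^7 s.
Fraction reached: 1 − e^(−t/τ) = 0.84 ⇒ t = −τ ln(1 − 0.84) = τ × 1.83.
t = 7.64×10^7 s = 2.42 years.

2.4 years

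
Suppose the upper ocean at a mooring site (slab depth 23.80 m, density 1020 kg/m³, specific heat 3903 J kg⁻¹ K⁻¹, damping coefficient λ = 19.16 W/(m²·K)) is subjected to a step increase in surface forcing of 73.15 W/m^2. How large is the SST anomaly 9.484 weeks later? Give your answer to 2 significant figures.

Areal heat capacity C = ρ c_p D = 1020 × 3903 × 23.80 = 9.47×10^7 J m⁻² K⁻¹.
τ = C / λ = 9.47×10^7 / 19.16 = 4.95×10^6 s.
Equilibrium anomaly ΔT_eq = F / λ = 73.15 / 19.16 = 3.82 K.
t = 9.484 weeks = 5.74×10^6 s, so t/τ = 1.16.
ΔT(t) = ΔT_eq (1 − e^(−t/τ)) = 3.82 × (1 − e^−1.16) = 2.62 K.

2.6 K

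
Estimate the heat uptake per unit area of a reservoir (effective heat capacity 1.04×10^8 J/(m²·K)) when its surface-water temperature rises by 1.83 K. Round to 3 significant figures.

1.90×10^8

Areal heat capacity C = 1.04×10^8 J/(m²·K) (given).
ΔQ = C ΔT = 1.04×10^8 × 1.83 = 1.90×10^8 J/m².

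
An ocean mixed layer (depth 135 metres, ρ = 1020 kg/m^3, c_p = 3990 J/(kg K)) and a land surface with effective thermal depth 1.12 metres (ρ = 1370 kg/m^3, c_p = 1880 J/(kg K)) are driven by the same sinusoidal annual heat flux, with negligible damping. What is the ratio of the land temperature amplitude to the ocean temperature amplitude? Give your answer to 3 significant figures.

C_ocean = 1020 × 3990 × 135 = 5.49×10^8 J/(m²·K).
C_land = 1370 × 1880 × 1.12 = 2.88×10^6 J/(m²·K).
Undamped amplitude ∝ 1/C, so A_land/A_ocean = C_ocean/C_land = 190.

190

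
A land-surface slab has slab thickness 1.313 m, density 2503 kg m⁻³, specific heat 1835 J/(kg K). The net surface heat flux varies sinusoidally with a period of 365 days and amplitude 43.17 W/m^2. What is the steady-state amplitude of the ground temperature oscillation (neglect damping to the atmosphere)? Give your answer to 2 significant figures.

Areal heat capacity C = ρ c_p D = 2503 × 1835 × 1.313 = 6.03×10^6 J/(m^2 K).
Angular frequency ω = 2π / T = 2π / 3.15×10^7 s = 1.99×10^-7 s⁻¹.
Cω = 6.03×10^6 × 1.99×10^-7 = 1.20 W/(m²·K).
Amplitude A = F₀ / (Cω) = 43.17 / 1.20 = 35.9 K.

36 K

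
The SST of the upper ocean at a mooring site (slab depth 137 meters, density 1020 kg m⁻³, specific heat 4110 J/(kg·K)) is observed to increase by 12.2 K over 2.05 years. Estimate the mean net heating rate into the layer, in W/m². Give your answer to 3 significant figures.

108

Areal heat capacity C = ρ c_p D = 1020 × 4110 × 137 = 5.74×10^8 J m⁻² K⁻¹.
Required heat per unit area: Q = C ΔT = 5.74×10^8 × 12.2 = 7.01×10^9 J/m².
Flux F = Q / Δt = 7.01×10^9 / 6.47×10^7 s = 108 W/m².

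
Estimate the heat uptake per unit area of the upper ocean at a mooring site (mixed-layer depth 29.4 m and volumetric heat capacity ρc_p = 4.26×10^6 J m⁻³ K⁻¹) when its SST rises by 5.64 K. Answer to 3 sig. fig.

Areal heat capacity C = ρc_p × D = 4.26×10^6 × 29.4 = 1.25×10^8 J m⁻² K⁻¹.
ΔQ = C ΔT = 1.25×10^8 × 5.64 = 7.06×10^8 J/m².

7.06×10^8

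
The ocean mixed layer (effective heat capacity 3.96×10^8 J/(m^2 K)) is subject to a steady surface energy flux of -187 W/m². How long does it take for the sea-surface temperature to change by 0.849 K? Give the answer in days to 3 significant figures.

20.8 days

Areal heat capacity C = 3.96×10^8 J/(m^2 K) (given).
Time required: Δt = C ΔT / F = 3.96×10^8 × -0.849 / -187 = 1.80×10^6 s.
In days: 1.80×10^6 s / (86400 s/day) = 20.8 days.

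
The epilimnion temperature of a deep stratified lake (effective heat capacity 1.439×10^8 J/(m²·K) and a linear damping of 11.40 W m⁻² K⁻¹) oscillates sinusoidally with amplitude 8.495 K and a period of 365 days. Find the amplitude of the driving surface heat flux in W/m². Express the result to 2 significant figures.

Areal heat capacity C = 1.439×10^8 J/(m²·K) (given).
ω = 2π / 3.15×10^7 s = 1.99×10^-7 s⁻¹.
√((Cω)² + λ²) = √((28.7)² + 11.40²) = 30.9 W/(m²·K).
F₀ = A × √((Cω)²+λ²) = 8.495 × 30.9 = 262 W/m².

260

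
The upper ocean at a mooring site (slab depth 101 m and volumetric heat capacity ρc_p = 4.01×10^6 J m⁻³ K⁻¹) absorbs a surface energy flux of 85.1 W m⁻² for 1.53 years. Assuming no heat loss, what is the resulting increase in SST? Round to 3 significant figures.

Areal heat capacity C = ρc_p × D = 4.01×10^6 × 101 = 4.05×10^8 J m⁻² K⁻¹.
Net heat input Q = F Δt = 85.1 × (1.53 years × 3.156×10^7 s/year) = 4.11×10^9 J/m².
ΔT = Q / C = 4.11×10^9 / 4.05×10^8 = 10.1 K.

10.1 K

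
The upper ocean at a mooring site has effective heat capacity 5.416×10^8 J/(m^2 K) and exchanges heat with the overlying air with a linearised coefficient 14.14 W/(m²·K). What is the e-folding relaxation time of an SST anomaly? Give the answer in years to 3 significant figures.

Areal heat capacity C = 5.416×10^8 J/(m^2 K) (given).
Relaxation time τ = C / λ = 5.42×10^8 / 14.14 = 3.83×10^7 s.
In years: 3.83×10^7 s / (3.156×10^7 s/year) = 1.21 years.

1.21 years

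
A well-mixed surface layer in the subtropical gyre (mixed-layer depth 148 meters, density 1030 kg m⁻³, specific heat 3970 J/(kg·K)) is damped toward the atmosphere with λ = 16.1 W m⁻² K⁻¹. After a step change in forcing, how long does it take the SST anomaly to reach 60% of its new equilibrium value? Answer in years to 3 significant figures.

Areal heat capacity C = ρ c_p D = 1030 × 3970 × 148 = 6.05×10^8 J m⁻² K⁻¹.
τ = C / λ = 6.05×10^8 / 16.1 = 3.76×10^7 s.
Fraction reached: 1 − e^(−t/τ) = 0.60 ⇒ t = −τ ln(1 − 0.60) = τ × 0.916.
t = 3.44×10^7 s = 1.09 years.

1.09 years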